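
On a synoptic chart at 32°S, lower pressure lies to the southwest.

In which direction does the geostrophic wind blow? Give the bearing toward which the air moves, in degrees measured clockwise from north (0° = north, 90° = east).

135°

The pressure-gradient force points toward the southwest (bearing 225°).
Geostrophic balance: in the Southern Hemisphere the Coriolis force deflects motion to the left, so the geostrophic wind blows 90° to the left of the pressure-gradient force (low pressure on the right).
Rotating 225° by 90° counterclockwise gives 135° — the wind blows toward the southeast.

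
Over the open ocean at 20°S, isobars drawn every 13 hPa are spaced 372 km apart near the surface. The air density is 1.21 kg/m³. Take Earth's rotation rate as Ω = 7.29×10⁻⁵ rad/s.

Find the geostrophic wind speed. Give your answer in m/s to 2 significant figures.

58 m/s

Coriolis parameter at 20°S:
f = 2Ω sin φ = 2 × 7.29×10⁻⁵ × sin 20° = 4.99×10⁻⁵ s⁻¹
Pressure gradient: |∂P/∂n| = 1300 Pa / 372000 m = 3.49×10⁻³ Pa/m
Geostrophic balance (pressure-gradient force = Coriolis force):
V_g = (1/(fρ)) |∂P/∂n| = 3.49×10⁻³ / (4.99×10⁻⁵ × 1.21) = 57.9 m/s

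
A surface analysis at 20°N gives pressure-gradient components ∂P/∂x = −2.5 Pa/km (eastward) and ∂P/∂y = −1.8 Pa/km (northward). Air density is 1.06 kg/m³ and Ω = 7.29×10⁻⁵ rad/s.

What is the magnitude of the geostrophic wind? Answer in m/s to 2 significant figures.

Coriolis parameter at 20°N:
f = 2Ω sin φ = 2 × 7.29×10⁻⁵ × sin 20° = 4.99×10⁻⁵ s⁻¹
Component geostrophic relations (x east, y north):
u_g = −(1/(fρ)) ∂P/∂y,  v_g = (1/(fρ)) ∂P/∂x
u_g = −(−1.8×10⁻³)/(4.99×10⁻⁵ × 1.06) = 34.1 m/s;  v_g = (−2.5×10⁻³)/(4.99×10⁻⁵ × 1.06) = −47.3 m/s
|V_g| = √(u_g² + v_g²) = 58.3 m/s

58 m/s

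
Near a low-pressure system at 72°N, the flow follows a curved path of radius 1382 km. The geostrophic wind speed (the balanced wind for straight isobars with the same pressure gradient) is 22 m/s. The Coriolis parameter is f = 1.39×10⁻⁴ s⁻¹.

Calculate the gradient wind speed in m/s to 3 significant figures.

19.9 m/s

Around a low, centrifugal force acts outward with Coriolis, so pressure-gradient force balances both:
(1/ρ)|∂P/∂n| = fV + V²/R  →  V² + fR·V − fR·V_g = 0
With fR = 1.39×10⁻⁴ × 1382×10³ m = 192 m/s:
V = [−fR + √((fR)² + 4 fR V_g)]/2 = [−192 + √(192² + 4×192×22)]/2 = 19.9 m/s
Subgeostrophic (V < V_g = 22 m/s), as expected around a low.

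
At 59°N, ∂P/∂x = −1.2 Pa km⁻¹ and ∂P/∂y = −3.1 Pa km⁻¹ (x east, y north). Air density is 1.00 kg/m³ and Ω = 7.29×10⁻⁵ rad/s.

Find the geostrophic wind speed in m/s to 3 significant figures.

Coriolis parameter at 59°N:
f = 2Ω sin φ = 2 × 7.29×10⁻⁵ × sin 59° = 1.25×10⁻⁴ s⁻¹
Component geostrophic relations (x east, y north):
u_g = −(1/(fρ)) ∂P/∂y,  v_g = (1/(fρ)) ∂P/∂x
u_g = −(−3.1×10⁻³)/(1.25×10⁻⁴ × 1.00) = 24.8 m/s;  v_g = (−1.2×10⁻³)/(1.25×10⁻⁴ × 1.00) = −9.60 m/s
|V_g| = √(u_g² + v_g²) = 26.6 m/s

26.6 m/s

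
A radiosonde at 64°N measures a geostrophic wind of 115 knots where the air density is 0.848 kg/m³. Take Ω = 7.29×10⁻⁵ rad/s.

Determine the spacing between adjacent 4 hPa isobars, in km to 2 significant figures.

Coriolis parameter at 64°N:
f = 2Ω sin φ = 2 × 7.29×10⁻⁵ × sin 64° = 1.31×10⁻⁴ s⁻¹
Wind speed in SI: 115 knots = 59.2 m/s
Geostrophic balance rearranged: |∂P/∂n| = f ρ V_g
|∂P/∂n| = 1.31×10⁻⁴ × 0.848 × 59.2 = 6.57×10⁻³ Pa/m
Isobar spacing: Δn = ΔP/|∂P/∂n| = 400 Pa / 6.57×10⁻³ Pa/m = 60843 m ≈ 61 km

61 km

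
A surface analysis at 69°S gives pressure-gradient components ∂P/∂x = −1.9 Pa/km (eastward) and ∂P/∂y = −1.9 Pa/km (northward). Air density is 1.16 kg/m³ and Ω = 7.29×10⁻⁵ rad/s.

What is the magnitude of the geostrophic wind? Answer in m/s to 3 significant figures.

Coriolis parameter at 69°S:
f = 2Ω sin φ = 2 × 7.29×10⁻⁵ × sin 69° = 1.36×10⁻⁴ s⁻¹
In the Southern Hemisphere f is negative: f = −1.36×10⁻⁴ s⁻¹.
Component geostrophic relations (x east, y north):
u_g = −(1/(fρ)) ∂P/∂y,  v_g = (1/(fρ)) ∂P/∂x
u_g = −(−1.9×10⁻³)/(−1.36×10⁻⁴ × 1.16) = −12.0 m/s;  v_g = (−1.9×10⁻³)/(−1.36×10⁻⁴ × 1.16) = 12.0 m/s
|V_g| = √(u_g² + v_g²) = 17.0 m/s

17.0 m/s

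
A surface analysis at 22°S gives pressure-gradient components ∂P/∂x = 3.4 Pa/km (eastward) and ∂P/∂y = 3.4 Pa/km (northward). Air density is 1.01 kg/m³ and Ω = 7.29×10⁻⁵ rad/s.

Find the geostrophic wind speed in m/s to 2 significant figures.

Coriolis parameter at 22°S:
f = 2Ω sin φ = 2 × 7.29×10⁻⁵ × sin 22° = 5.46×10⁻⁵ s⁻¹
In the Southern Hemisphere f is negative: f = −5.46×10⁻⁵ s⁻¹.
Component geostrophic relations (x east, y north):
u_g = −(1/(fρ)) ∂P/∂y,  v_g = (1/(fρ)) ∂P/∂x
u_g = −(3.4×10⁻³)/(−5.46×10⁻⁵ × 1.01) = 61.6 m/s;  v_g = (3.4×10⁻³)/(−5.46×10⁻⁵ × 1.01) = −61.6 m/s
|V_g| = √(u_g² + v_g²) = 87.2 m/s

87 m/s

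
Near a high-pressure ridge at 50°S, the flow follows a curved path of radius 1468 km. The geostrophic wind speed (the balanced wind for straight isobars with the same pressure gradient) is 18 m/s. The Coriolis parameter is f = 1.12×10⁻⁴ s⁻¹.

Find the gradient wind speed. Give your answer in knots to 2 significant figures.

40 knots

Around a high, pressure-gradient force acts outward with centrifugal, so Coriolis balances both:
fV = (1/ρ)|∂P/∂n| + V²/R  →  V² − fR·V + fR·V_g = 0
With fR = 1.12×10⁻⁴ × 1468×10³ m = 164 m/s:
V = [fR − √((fR)² − 4 fR V_g)]/2 = [164 − √(164² − 4×164×18)]/2 = 20.6 m/s
Supergeostrophic (V > V_g = 18 m/s), as expected around a high.
Converting: 20.6 m/s × 1.944 = 40 knots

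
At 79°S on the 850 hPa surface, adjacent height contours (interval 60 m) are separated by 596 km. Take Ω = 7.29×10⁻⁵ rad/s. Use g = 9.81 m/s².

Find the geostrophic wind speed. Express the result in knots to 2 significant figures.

13 knots

Coriolis parameter at 79°S:
f = 2Ω sin φ = 2 × 7.29×10⁻⁵ × sin 79° = 1.43×10⁻⁴ s⁻¹
Height gradient: |∂Z/∂n| = 60 m / 596000 m = 1.01×10⁻⁴
On a pressure surface, geostrophic balance gives V_g = (g/f)|∂Z/∂n|:
V_g = 9.81 × 1.01×10⁻⁴ / 1.43×10⁻⁴ = 6.90 m/s
Converting: 6.90 m/s × 1.944 = 13 knots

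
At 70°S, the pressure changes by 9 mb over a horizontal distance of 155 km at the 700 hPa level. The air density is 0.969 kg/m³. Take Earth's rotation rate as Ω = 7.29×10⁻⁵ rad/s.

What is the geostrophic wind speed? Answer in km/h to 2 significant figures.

Coriolis parameter at 70°S:
f = 2Ω sin φ = 2 × 7.29×10⁻⁵ × sin 70° = 1.37×10⁻⁴ s⁻¹
Pressure gradient: |∂P/∂n| = 900 Pa / 155000 m = 5.81×10⁻³ Pa/m
Geostrophic balance (pressure-gradient force = Coriolis force):
V_g = (1/(fρ)) |∂P/∂n| = 5.81×10⁻³ / (1.37×10⁻⁴ × 0.969) = 43.7 m/s
Converting: 43.7 m/s × 3.6 = 160 km/h

160 km/h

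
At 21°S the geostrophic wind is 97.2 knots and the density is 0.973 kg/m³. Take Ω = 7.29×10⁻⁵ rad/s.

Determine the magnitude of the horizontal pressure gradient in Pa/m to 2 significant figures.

Coriolis parameter at 21°S:
f = 2Ω sin φ = 2 × 7.29×10⁻⁵ × sin 21° = 5.23×10⁻⁵ s⁻¹
Wind speed in SI: 97.2 knots = 50.0 m/s
Geostrophic balance rearranged: |∂P/∂n| = f ρ V_g
|∂P/∂n| = 5.23×10⁻⁵ × 0.973 × 50.0 = 2.54×10⁻³ Pa/m

2.5×10⁻³ Pa/m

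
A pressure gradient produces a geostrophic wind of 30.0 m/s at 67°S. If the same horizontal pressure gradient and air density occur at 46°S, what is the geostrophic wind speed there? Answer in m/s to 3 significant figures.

38.4 m/s

With the same pressure gradient and density, V_g ∝ 1/f ∝ 1/sin φ.
V₂ = V₁ · sin φ₁ / sin φ₂ = 30.0 × sin 67° / sin 46°
V₂ = 30.0 × 0.9205/0.7193 = 38.4 m/s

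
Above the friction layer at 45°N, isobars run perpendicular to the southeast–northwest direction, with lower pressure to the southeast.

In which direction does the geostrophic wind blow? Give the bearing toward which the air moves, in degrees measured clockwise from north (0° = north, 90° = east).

The pressure-gradient force points toward the southeast (bearing 135°).
Geostrophic balance: in the Northern Hemisphere the Coriolis force deflects motion to the right, so the geostrophic wind blows 90° to the right of the pressure-gradient force (low pressure on the left).
Rotating 135° by 90° clockwise gives 225° — the wind blows toward the southwest.

225°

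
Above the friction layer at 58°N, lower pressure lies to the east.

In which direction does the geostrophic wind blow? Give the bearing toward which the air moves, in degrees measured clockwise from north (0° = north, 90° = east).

The pressure-gradient force points toward the east (bearing 090°).
Geostrophic balance: in the Northern Hemisphere the Coriolis force deflects motion to the right, so the geostrophic wind blows 90° to the right of the pressure-gradient force (low pressure on the left).
Rotating 090° by 90° clockwise gives 180° — the wind blows toward the south.

180°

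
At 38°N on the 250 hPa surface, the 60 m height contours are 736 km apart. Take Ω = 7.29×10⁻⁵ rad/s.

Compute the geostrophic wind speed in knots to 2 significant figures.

17 knots

Coriolis parameter at 38°N:
f = 2Ω sin φ = 2 × 7.29×10⁻⁵ × sin 38° = 8.98×10⁻⁵ s⁻¹
Height gradient: |∂Z/∂n| = 60 m / 736000 m = 8.15×10⁻⁵
On a pressure surface, geostrophic balance gives V_g = (g/f)|∂Z/∂n|:
V_g = 9.81 × 8.15×10⁻⁵ / 8.98×10⁻⁵ = 8.91 m/s
Converting: 8.91 m/s × 1.944 = 17 knots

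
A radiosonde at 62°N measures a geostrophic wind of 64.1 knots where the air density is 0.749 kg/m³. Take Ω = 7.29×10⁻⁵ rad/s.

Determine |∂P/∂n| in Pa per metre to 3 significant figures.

Coriolis parameter at 62°N:
f = 2Ω sin φ = 2 × 7.29×10⁻⁵ × sin 62° = 1.29×10⁻⁴ s⁻¹
Wind speed in SI: 64.1 knots = 33.0 m/s
Geostrophic balance rearranged: |∂P/∂n| = f ρ V_g
|∂P/∂n| = 1.29×10⁻⁴ × 0.749 × 33.0 = 3.18×10⁻³ Pa/m

3.18×10⁻³ Pa/m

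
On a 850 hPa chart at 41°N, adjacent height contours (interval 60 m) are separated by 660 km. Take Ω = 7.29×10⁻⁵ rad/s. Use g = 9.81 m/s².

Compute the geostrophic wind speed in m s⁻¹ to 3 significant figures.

Coriolis parameter at 41°N:
f = 2Ω sin φ = 2 × 7.29×10⁻⁵ × sin 41° = 9.57×10⁻⁵ s⁻¹
Height gradient: |∂Z/∂n| = 60 m / 660000 m = 9.09×10⁻⁵
On a pressure surface, geostrophic balance gives V_g = (g/f)|∂Z/∂n|:
V_g = 9.81 × 9.09×10⁻⁵ / 9.57×10⁻⁵ = 9.32 m/s

9.32 m s⁻¹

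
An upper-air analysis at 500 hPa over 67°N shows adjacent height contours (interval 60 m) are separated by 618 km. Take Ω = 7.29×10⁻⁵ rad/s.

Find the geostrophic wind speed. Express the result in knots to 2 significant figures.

Coriolis parameter at 67°N:
f = 2Ω sin φ = 2 × 7.29×10⁻⁵ × sin 67° = 1.34×10⁻⁴ s⁻¹
Height gradient: |∂Z/∂n| = 60 m / 618000 m = 9.71×10⁻⁵
On a pressure surface, geostrophic balance gives V_g = (g/f)|∂Z/∂n|:
V_g = 9.81 × 9.71×10⁻⁵ / 1.34×10⁻⁴ = 7.10 m/s
Converting: 7.10 m/s × 1.944 = 14 knots

14 knots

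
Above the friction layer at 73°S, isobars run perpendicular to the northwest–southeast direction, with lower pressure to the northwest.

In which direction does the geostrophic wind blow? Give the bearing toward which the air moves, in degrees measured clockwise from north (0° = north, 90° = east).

225°

The pressure-gradient force points toward the northwest (bearing 315°).
Geostrophic balance: in the Southern Hemisphere the Coriolis force deflects motion to the left, so the geostrophic wind blows 90° to the left of the pressure-gradient force (low pressure on the right).
Rotating 315° by 90° counterclockwise gives 225° — the wind blows toward the southwest.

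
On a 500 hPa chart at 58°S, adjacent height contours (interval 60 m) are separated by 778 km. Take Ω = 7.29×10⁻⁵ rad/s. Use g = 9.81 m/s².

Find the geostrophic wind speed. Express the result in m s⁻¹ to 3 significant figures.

6.12 m s⁻¹

Coriolis parameter at 58°S:
f = 2Ω sin φ = 2 × 7.29×10⁻⁵ × sin 58° = 1.24×10⁻⁴ s⁻¹
Height gradient: |∂Z/∂n| = 60 m / 778000 m = 7.71×10⁻⁵
On a pressure surface, geostrophic balance gives V_g = (g/f)|∂Z/∂n|:
V_g = 9.81 × 7.71×10⁻⁵ / 1.24×10⁻⁴ = 6.12 m/s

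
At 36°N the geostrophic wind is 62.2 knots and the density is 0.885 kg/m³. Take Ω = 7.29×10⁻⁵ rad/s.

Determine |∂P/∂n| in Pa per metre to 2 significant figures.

2.4×10⁻³ Pa/m

Coriolis parameter at 36°N:
f = 2Ω sin φ = 2 × 7.29×10⁻⁵ × sin 36° = 8.57×10⁻⁵ s⁻¹
Wind speed in SI: 62.2 knots = 32.0 m/s
Geostrophic balance rearranged: |∂P/∂n| = f ρ V_g
|∂P/∂n| = 8.57×10⁻⁵ × 0.885 × 32.0 = 2.43×10⁻³ Pa/m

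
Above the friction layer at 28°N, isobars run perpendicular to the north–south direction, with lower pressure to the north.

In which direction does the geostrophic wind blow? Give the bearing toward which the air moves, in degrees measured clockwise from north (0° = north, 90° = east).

The pressure-gradient force points toward the north (bearing 000°).
Geostrophic balance: in the Northern Hemisphere the Coriolis force deflects motion to the right, so the geostrophic wind blows 90° to the right of the pressure-gradient force (low pressure on the left).
Rotating 000° by 90° clockwise gives 090° — the wind blows toward the east.

090°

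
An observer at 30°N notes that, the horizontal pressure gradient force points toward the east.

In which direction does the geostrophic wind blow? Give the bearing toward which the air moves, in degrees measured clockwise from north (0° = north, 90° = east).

The pressure-gradient force points toward the east (bearing 090°).
Geostrophic balance: in the Northern Hemisphere the Coriolis force deflects motion to the right, so the geostrophic wind blows 90° to the right of the pressure-gradient force (low pressure on the left).
Rotating 090° by 90° clockwise gives 180° — the wind blows toward the south.

180°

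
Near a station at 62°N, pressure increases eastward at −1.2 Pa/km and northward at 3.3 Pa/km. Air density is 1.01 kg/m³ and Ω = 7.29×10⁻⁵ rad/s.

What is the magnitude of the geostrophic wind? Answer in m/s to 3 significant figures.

Coriolis parameter at 62°N:
f = 2Ω sin φ = 2 × 7.29×10⁻⁵ × sin 62° = 1.29×10⁻⁴ s⁻¹
Component geostrophic relations (x east, y north):
u_g = −(1/(fρ)) ∂P/∂y,  v_g = (1/(fρ)) ∂P/∂x
u_g = −(3.3×10⁻³)/(1.29×10⁻⁴ × 1.01) = −25.4 m/s;  v_g = (−1.2×10⁻³)/(1.29×10⁻⁴ × 1.01) = −9.23 m/s
|V_g| = √(u_g² + v_g²) = 27.0 m/s

27.0 m/s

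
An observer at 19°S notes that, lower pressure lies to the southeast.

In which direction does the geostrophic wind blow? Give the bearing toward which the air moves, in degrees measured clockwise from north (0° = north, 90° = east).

045°

The pressure-gradient force points toward the southeast (bearing 135°).
Geostrophic balance: in the Southern Hemisphere the Coriolis force deflects motion to the left, so the geostrophic wind blows 90° to the left of the pressure-gradient force (low pressure on the right).
Rotating 135° by 90° counterclockwise gives 045° — the wind blows toward the northeast.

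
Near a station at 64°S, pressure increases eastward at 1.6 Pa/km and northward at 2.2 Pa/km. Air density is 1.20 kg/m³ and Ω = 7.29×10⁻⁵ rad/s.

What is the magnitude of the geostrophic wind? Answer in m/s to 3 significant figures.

17.3 m/s

Coriolis parameter at 64°S:
f = 2Ω sin φ = 2 × 7.29×10⁻⁵ × sin 64° = 1.31×10⁻⁴ s⁻¹
In the Southern Hemisphere f is negative: f = −1.31×10⁻⁴ s⁻¹.
Component geostrophic relations (x east, y north):
u_g = −(1/(fρ)) ∂P/∂y,  v_g = (1/(fρ)) ∂P/∂x
u_g = −(2.2×10⁻³)/(−1.31×10⁻⁴ × 1.20) = 14.0 m/s;  v_g = (1.6×10⁻³)/(−1.31×10⁻⁴ × 1.20) = −10.2 m/s
|V_g| = √(u_g² + v_g²) = 17.3 m/s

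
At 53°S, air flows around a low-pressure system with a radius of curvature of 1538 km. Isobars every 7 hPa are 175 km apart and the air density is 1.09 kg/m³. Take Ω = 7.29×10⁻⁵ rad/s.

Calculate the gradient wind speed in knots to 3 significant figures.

53.1 knots

Coriolis parameter at 53°S:
f = 2Ω sin φ = 2 × 7.29×10⁻⁵ × sin 53° = 1.16×10⁻⁴ s⁻¹
Pressure gradient: |∂P/∂n| = 700 Pa / 175000 m = 4.00×10⁻³ Pa/m
Geostrophic speed: V_g = |∂P/∂n|/(fρ) = 4.00×10⁻³/(1.16×10⁻⁴ × 1.09) = 31.5 m/s
Around a low, centrifugal force acts outward with Coriolis, so pressure-gradient force balances both:
(1/ρ)|∂P/∂n| = fV + V²/R  →  V² + fR·V − fR·V_g = 0
With fR = 1.16×10⁻⁴ × 1538×10³ m = 179 m/s:
V = [−fR + √((fR)² + 4 fR V_g)]/2 = [−179 + √(179² + 4×179×31.5)]/2 = 27.3 m/s
Subgeostrophic (V < V_g = 31.5 m/s), as expected around a low.
Converting: 27.3 m/s × 1.944 = 53.1 knots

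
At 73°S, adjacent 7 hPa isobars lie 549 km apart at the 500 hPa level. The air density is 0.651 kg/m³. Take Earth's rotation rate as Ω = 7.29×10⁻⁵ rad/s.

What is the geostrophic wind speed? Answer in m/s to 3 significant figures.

Coriolis parameter at 73°S:
f = 2Ω sin φ = 2 × 7.29×10⁻⁵ × sin 73° = 1.39×10⁻⁴ s⁻¹
Pressure gradient: |∂P/∂n| = 700 Pa / 549000 m = 1.28×10⁻³ Pa/m
Geostrophic balance (pressure-gradient force = Coriolis force):
V_g = (1/(fρ)) |∂P/∂n| = 1.28×10⁻³ / (1.39×10⁻⁴ × 0.651) = 14.0 m/s

14.0 m/s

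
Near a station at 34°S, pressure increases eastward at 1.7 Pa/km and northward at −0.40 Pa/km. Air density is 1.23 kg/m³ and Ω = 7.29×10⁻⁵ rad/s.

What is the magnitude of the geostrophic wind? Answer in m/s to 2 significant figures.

Coriolis parameter at 34°S:
f = 2Ω sin φ = 2 × 7.29×10⁻⁵ × sin 34° = 8.15×10⁻⁵ s⁻¹
In the Southern Hemisphere f is negative: f = −8.15×10⁻⁵ s⁻¹.
Component geostrophic relations (x east, y north):
u_g = −(1/(fρ)) ∂P/∂y,  v_g = (1/(fρ)) ∂P/∂x
u_g = −(−0.40×10⁻³)/(−8.15×10⁻⁵ × 1.23) = −3.99 m/s;  v_g = (1.7×10⁻³)/(−8.15×10⁻⁵ × 1.23) = −17.0 m/s
|V_g| = √(u_g² + v_g²) = 17.4 m/s

17 m/s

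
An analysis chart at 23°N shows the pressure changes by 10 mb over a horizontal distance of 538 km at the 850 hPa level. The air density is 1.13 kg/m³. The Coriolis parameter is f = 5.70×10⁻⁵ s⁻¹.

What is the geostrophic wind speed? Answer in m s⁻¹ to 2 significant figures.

Pressure gradient: |∂P/∂n| = 1000 Pa / 538000 m = 1.86×10⁻³ Pa/m
Geostrophic balance (pressure-gradient force = Coriolis force):
V_g = (1/(fρ)) |∂P/∂n| = 1.86×10⁻³ / (5.70×10⁻⁵ × 1.13) = 28.9 m/s

29 m s⁻¹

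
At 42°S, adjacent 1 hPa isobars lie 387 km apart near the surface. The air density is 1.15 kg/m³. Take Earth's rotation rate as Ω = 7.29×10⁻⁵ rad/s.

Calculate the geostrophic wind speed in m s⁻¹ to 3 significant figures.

Coriolis parameter at 42°S:
f = 2Ω sin φ = 2 × 7.29×10⁻⁵ × sin 42° = 9.76×10⁻⁵ s⁻¹
Pressure gradient: |∂P/∂n| = 100 Pa / 387000 m = 2.58×10⁻⁴ Pa/m
Geostrophic balance (pressure-gradient force = Coriolis force):
V_g = (1/(fρ)) |∂P/∂n| = 2.58×10⁻⁴ / (9.76×10⁻⁵ × 1.15) = 2.30 m/s

2.30 m s⁻¹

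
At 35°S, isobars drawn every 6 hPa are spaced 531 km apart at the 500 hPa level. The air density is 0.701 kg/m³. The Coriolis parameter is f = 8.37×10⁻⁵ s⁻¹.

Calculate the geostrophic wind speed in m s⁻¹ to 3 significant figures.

19.3 m s⁻¹

Pressure gradient: |∂P/∂n| = 600 Pa / 531000 m = 1.13×10⁻³ Pa/m
Geostrophic balance (pressure-gradient force = Coriolis force):
V_g = (1/(fρ)) |∂P/∂n| = 1.13×10⁻³ / (8.37×10⁻⁵ × 0.701) = 19.3 m/s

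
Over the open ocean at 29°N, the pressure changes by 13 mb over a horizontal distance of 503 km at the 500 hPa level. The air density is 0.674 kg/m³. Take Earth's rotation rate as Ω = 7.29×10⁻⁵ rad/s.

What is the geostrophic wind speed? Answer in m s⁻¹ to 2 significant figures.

Coriolis parameter at 29°N:
f = 2Ω sin φ = 2 × 7.29×10⁻⁵ × sin 29° = 7.07×10⁻⁵ s⁻¹
Pressure gradient: |∂P/∂n| = 1300 Pa / 503000 m = 2.58×10⁻³ Pa/m
Geostrophic balance (pressure-gradient force = Coriolis force):
V_g = (1/(fρ)) |∂P/∂n| = 2.58×10⁻³ / (7.07×10⁻⁵ × 0.674) = 54.2 m/s

54 m s⁻¹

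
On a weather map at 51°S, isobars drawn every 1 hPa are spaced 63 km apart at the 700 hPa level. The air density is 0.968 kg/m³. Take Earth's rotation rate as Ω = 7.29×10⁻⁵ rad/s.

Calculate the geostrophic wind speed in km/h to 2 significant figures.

Coriolis parameter at 51°S:
f = 2Ω sin φ = 2 × 7.29×10⁻⁵ × sin 51° = 1.13×10⁻⁴ s⁻¹
Pressure gradient: |∂P/∂n| = 100 Pa / 63000 m = 1.59×10⁻³ Pa/m
Geostrophic balance (pressure-gradient force = Coriolis force):
V_g = (1/(fρ)) |∂P/∂n| = 1.59×10⁻³ / (1.13×10⁻⁴ × 0.968) = 14.5 m/s
Converting: 14.5 m/s × 3.6 = 52 km/h

52 km/h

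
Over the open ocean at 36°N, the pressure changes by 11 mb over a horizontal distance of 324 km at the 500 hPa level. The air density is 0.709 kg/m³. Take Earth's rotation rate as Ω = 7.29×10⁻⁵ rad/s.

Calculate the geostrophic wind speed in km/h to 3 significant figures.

Coriolis parameter at 36°N:
f = 2Ω sin φ = 2 × 7.29×10⁻⁵ × sin 36° = 8.57×10⁻⁵ s⁻¹
Pressure gradient: |∂P/∂n| = 1100 Pa / 324000 m = 3.40×10⁻³ Pa/m
Geostrophic balance (pressure-gradient force = Coriolis force):
V_g = (1/(fρ)) |∂P/∂n| = 3.40×10⁻³ / (8.57×10⁻⁵ × 0.709) = 55.9 m/s
Converting: 55.9 m/s × 3.6 = 201 km/h

201 km/h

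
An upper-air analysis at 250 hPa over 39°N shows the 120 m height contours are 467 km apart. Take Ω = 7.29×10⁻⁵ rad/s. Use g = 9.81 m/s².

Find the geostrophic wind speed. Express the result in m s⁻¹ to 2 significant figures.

27 m s⁻¹

Coriolis parameter at 39°N:
f = 2Ω sin φ = 2 × 7.29×10⁻⁵ × sin 39° = 9.18×10⁻⁵ s⁻¹
Height gradient: |∂Z/∂n| = 120 m / 467000 m = 2.57×10⁻⁴
On a pressure surface, geostrophic balance gives V_g = (g/f)|∂Z/∂n|:
V_g = 9.81 × 2.57×10⁻⁴ / 9.18×10⁻⁵ = 27.5 m/s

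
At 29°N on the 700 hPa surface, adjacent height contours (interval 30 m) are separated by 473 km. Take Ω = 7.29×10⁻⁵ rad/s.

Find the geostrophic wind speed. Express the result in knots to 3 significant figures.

17.1 knots

Coriolis parameter at 29°N:
f = 2Ω sin φ = 2 × 7.29×10⁻⁵ × sin 29° = 7.07×10⁻⁵ s⁻¹
Height gradient: |∂Z/∂n| = 30 m / 473000 m = 6.34×10⁻⁵
On a pressure surface, geostrophic balance gives V_g = (g/f)|∂Z/∂n|:
V_g = 9.81 × 6.34×10⁻⁵ / 7.07×10⁻⁵ = 8.80 m/s
Converting: 8.80 m/s × 1.944 = 17.1 knots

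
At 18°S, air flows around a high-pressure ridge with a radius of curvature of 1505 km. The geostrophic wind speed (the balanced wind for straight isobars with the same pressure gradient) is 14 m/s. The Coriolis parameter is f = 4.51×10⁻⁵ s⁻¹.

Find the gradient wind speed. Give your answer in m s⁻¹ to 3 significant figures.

Around a high, pressure-gradient force acts outward with centrifugal, so Coriolis balances both:
fV = (1/ρ)|∂P/∂n| + V²/R  →  V² − fR·V + fR·V_g = 0
With fR = 4.51×10⁻⁵ × 1505×10³ m = 67.9 m/s:
V = [fR − √((fR)² − 4 fR V_g)]/2 = [67.9 − √(67.9² − 4×67.9×14)]/2 = 19.7 m/s
Supergeostrophic (V > V_g = 14 m/s), as expected around a high.

19.7 m s⁻¹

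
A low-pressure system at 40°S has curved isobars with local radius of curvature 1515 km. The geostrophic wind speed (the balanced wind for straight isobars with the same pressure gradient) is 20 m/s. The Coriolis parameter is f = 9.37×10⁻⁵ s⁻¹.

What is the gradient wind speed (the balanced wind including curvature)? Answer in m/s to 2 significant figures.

Around a low, centrifugal force acts outward with Coriolis, so pressure-gradient force balances both:
(1/ρ)|∂P/∂n| = fV + V²/R  →  V² + fR·V − fR·V_g = 0
With fR = 9.37×10⁻⁵ × 1515×10³ m = 142 m/s:
V = [−fR + √((fR)² + 4 fR V_g)]/2 = [−142 + √(142² + 4×142×20)]/2 = 17.8 m/s
Subgeostrophic (V < V_g = 20 m/s), as expected around a low.

18 m/s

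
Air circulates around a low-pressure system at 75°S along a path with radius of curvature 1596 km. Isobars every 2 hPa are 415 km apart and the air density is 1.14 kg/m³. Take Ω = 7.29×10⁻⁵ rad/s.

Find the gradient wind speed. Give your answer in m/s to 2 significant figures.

Coriolis parameter at 75°S:
f = 2Ω sin φ = 2 × 7.29×10⁻⁵ × sin 75° = 1.41×10⁻⁴ s⁻¹
Pressure gradient: |∂P/∂n| = 200 Pa / 415000 m = 4.82×10⁻⁴ Pa/m
Geostrophic speed: V_g = |∂P/∂n|/(fρ) = 4.82×10⁻⁴/(1.41×10⁻⁴ × 1.14) = 3.00 m/s
Around a low, centrifugal force acts outward with Coriolis, so pressure-gradient force balances both:
(1/ρ)|∂P/∂n| = fV + V²/R  →  V² + fR·V − fR·V_g = 0
With fR = 1.41×10⁻⁴ × 1596×10³ m = 225 m/s:
V = [−fR + √((fR)² + 4 fR V_g)]/2 = [−225 + √(225² + 4×225×3)]/2 = 2.96 m/s
Subgeostrophic (V < V_g = 3 m/s), as expected around a low.

3.0 m/s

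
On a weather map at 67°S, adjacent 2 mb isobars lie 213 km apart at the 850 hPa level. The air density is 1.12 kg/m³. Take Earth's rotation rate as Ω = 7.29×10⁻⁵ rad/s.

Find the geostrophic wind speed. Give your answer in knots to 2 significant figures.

Coriolis parameter at 67°S:
f = 2Ω sin φ = 2 × 7.29×10⁻⁵ × sin 67° = 1.34×10⁻⁴ s⁻¹
Pressure gradient: |∂P/∂n| = 200 Pa / 213000 m = 9.39×10⁻⁴ Pa/m
Geostrophic balance (pressure-gradient force = Coriolis force):
V_g = (1/(fρ)) |∂P/∂n| = 9.39×10⁻⁴ / (1.34×10⁻⁴ × 1.12) = 6.25 m/s
Converting: 6.25 m/s × 1.944 = 12 knots

12 knots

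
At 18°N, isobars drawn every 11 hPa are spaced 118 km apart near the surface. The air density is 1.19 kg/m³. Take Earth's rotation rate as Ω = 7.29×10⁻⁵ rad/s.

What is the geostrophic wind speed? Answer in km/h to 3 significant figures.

626 km/h

Coriolis parameter at 18°N:
f = 2Ω sin φ = 2 × 7.29×10⁻⁵ × sin 18° = 4.51×10⁻⁵ s⁻¹
Pressure gradient: |∂P/∂n| = 1100 Pa / 118000 m = 9.32×10⁻³ Pa/m
Geostrophic balance (pressure-gradient force = Coriolis force):
V_g = (1/(fρ)) |∂P/∂n| = 9.32×10⁻³ / (4.51×10⁻⁵ × 1.19) = 174 m/s
Converting: 174 m/s × 3.6 = 626 km/h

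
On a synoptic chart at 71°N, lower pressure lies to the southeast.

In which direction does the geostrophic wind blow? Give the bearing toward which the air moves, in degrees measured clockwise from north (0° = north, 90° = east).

225°

The pressure-gradient force points toward the southeast (bearing 135°).
Geostrophic balance: in the Northern Hemisphere the Coriolis force deflects motion to the right, so the geostrophic wind blows 90° to the right of the pressure-gradient force (low pressure on the left).
Rotating 135° by 90° clockwise gives 225° — the wind blows toward the southwest.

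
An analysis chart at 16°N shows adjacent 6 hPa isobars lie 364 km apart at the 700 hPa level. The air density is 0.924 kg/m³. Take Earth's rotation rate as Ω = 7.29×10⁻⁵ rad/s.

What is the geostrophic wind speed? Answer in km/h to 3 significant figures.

160 km/h

Coriolis parameter at 16°N:
f = 2Ω sin φ = 2 × 7.29×10⁻⁵ × sin 16° = 4.02×10⁻⁵ s⁻¹
Pressure gradient: |∂P/∂n| = 600 Pa / 364000 m = 1.65×10⁻³ Pa/m
Geostrophic balance (pressure-gradient force = Coriolis force):
V_g = (1/(fρ)) |∂P/∂n| = 1.65×10⁻³ / (4.02×10⁻⁵ × 0.924) = 44.4 m/s
Converting: 44.4 m/s × 3.6 = 160 km/h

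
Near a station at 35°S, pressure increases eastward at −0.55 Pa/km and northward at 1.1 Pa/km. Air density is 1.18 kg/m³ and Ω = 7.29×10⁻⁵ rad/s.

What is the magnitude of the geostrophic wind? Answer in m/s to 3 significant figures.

12.5 m/s

Coriolis parameter at 35°S:
f = 2Ω sin φ = 2 × 7.29×10⁻⁵ × sin 35° = 8.36×10⁻⁵ s⁻¹
In the Southern Hemisphere f is negative: f = −8.36×10⁻⁵ s⁻¹.
Component geostrophic relations (x east, y north):
u_g = −(1/(fρ)) ∂P/∂y,  v_g = (1/(fρ)) ∂P/∂x
u_g = −(1.1×10⁻³)/(−8.36×10⁻⁵ × 1.18) = 11.1 m/s;  v_g = (−0.55×10⁻³)/(−8.36×10⁻⁵ × 1.18) = 5.57 m/s
|V_g| = √(u_g² + v_g²) = 12.5 m/s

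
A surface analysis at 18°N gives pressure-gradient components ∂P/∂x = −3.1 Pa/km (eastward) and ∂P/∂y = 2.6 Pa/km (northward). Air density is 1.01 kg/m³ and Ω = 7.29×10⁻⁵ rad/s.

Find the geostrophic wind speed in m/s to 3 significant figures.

88.9 m/s

Coriolis parameter at 18°N:
f = 2Ω sin φ = 2 × 7.29×10⁻⁵ × sin 18° = 4.51×10⁻⁵ s⁻¹
Component geostrophic relations (x east, y north):
u_g = −(1/(fρ)) ∂P/∂y,  v_g = (1/(fρ)) ∂P/∂x
u_g = −(2.6×10⁻³)/(4.51×10⁻⁵ × 1.01) = −57.1 m/s;  v_g = (−3.1×10⁻³)/(4.51×10⁻⁵ × 1.01) = −68.1 m/s
|V_g| = √(u_g² + v_g²) = 88.9 m/s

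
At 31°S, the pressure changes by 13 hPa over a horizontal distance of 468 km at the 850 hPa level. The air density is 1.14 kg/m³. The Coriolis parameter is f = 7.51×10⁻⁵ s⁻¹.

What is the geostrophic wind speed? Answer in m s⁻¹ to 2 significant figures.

32 m s⁻¹

Pressure gradient: |∂P/∂n| = 1300 Pa / 468000 m = 2.78×10⁻³ Pa/m
Geostrophic balance (pressure-gradient force = Coriolis force):
V_g = (1/(fρ)) |∂P/∂n| = 2.78×10⁻³ / (7.51×10⁻⁵ × 1.14) = 32.4 m/s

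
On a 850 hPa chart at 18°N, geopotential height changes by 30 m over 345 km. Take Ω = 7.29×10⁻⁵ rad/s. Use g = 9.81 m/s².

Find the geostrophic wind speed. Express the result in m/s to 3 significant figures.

Coriolis parameter at 18°N:
f = 2Ω sin φ = 2 × 7.29×10⁻⁵ × sin 18° = 4.51×10⁻⁵ s⁻¹
Height gradient: |∂Z/∂n| = 30 m / 345000 m = 8.70×10⁻⁵
On a pressure surface, geostrophic balance gives V_g = (g/f)|∂Z/∂n|:
V_g = 9.81 × 8.70×10⁻⁵ / 4.51×10⁻⁵ = 18.9 m/s

18.9 m/s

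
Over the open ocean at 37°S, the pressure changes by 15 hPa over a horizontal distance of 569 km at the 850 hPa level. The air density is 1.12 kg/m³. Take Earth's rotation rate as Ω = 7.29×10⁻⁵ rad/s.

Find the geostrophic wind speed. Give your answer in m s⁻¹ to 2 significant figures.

Coriolis parameter at 37°S:
f = 2Ω sin φ = 2 × 7.29×10⁻⁵ × sin 37° = 8.77×10⁻⁵ s⁻¹
Pressure gradient: |∂P/∂n| = 1500 Pa / 569000 m = 2.64×10⁻³ Pa/m
Geostrophic balance (pressure-gradient force = Coriolis force):
V_g = (1/(fρ)) |∂P/∂n| = 2.64×10⁻³ / (8.77×10⁻⁵ × 1.12) = 26.8 m/s

27 m s⁻¹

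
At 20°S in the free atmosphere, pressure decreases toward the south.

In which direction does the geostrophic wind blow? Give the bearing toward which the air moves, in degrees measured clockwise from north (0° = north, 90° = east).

090°

The pressure-gradient force points toward the south (bearing 180°).
Geostrophic balance: in the Southern Hemisphere the Coriolis force deflects motion to the left, so the geostrophic wind blows 90° to the left of the pressure-gradient force (low pressure on the right).
Rotating 180° by 90° counterclockwise gives 090° — the wind blows toward the east.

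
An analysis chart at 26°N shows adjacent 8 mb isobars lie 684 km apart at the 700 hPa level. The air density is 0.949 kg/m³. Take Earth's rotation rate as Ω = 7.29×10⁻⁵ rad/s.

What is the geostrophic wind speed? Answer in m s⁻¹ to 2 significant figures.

Coriolis parameter at 26°N:
f = 2Ω sin φ = 2 × 7.29×10⁻⁵ × sin 26° = 6.39×10⁻⁵ s⁻¹
Pressure gradient: |∂P/∂n| = 800 Pa / 684000 m = 1.17×10⁻³ Pa/m
Geostrophic balance (pressure-gradient force = Coriolis force):
V_g = (1/(fρ)) |∂P/∂n| = 1.17×10⁻³ / (6.39×10⁻⁵ × 0.949) = 19.3 m/s

19 m s⁻¹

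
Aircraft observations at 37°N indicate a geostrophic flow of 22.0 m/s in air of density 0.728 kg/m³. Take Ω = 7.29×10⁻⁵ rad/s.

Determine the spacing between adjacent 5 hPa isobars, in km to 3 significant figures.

356 km

Coriolis parameter at 37°N:
f = 2Ω sin φ = 2 × 7.29×10⁻⁵ × sin 37° = 8.77×10⁻⁵ s⁻¹
Geostrophic balance rearranged: |∂P/∂n| = f ρ V_g
|∂P/∂n| = 8.77×10⁻⁵ × 0.728 × 22.0 = 1.41×10⁻³ Pa/m
Isobar spacing: Δn = ΔP/|∂P/∂n| = 500 Pa / 1.41×10⁻³ Pa/m = 355791 m ≈ 356 km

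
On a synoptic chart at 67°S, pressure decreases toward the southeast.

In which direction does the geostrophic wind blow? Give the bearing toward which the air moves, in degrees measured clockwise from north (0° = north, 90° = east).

The pressure-gradient force points toward the southeast (bearing 135°).
Geostrophic balance: in the Southern Hemisphere the Coriolis force deflects motion to the left, so the geostrophic wind blows 90° to the left of the pressure-gradient force (low pressure on the right).
Rotating 135° by 90° counterclockwise gives 045° — the wind blows toward the northeast.

045°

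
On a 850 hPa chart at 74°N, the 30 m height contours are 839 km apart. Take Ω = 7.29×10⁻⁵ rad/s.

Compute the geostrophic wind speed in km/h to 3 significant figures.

9.01 km/h

Coriolis parameter at 74°N:
f = 2Ω sin φ = 2 × 7.29×10⁻⁵ × sin 74° = 1.40×10⁻⁴ s⁻¹
Height gradient: |∂Z/∂n| = 30 m / 839000 m = 3.58×10⁻⁵
On a pressure surface, geostrophic balance gives V_g = (g/f)|∂Z/∂n|:
V_g = 9.81 × 3.58×10⁻⁵ / 1.40×10⁻⁴ = 2.50 m/s
Converting: 2.50 m/s × 3.6 = 9.01 km/h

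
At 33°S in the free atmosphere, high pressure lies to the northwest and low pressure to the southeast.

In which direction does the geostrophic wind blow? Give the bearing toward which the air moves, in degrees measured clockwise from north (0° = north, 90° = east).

The pressure-gradient force points toward the southeast (bearing 135°).
Geostrophic balance: in the Southern Hemisphere the Coriolis force deflects motion to the left, so the geostrophic wind blows 90° to the left of the pressure-gradient force (low pressure on the right).
Rotating 135° by 90° counterclockwise gives 045° — the wind blows toward the northeast.

045°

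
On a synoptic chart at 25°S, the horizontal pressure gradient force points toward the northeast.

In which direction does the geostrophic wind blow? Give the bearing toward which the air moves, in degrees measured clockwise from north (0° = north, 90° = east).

315°

The pressure-gradient force points toward the northeast (bearing 045°).
Geostrophic balance: in the Southern Hemisphere the Coriolis force deflects motion to the left, so the geostrophic wind blows 90° to the left of the pressure-gradient force (low pressure on the right).
Rotating 045° by 90° counterclockwise gives 315° — the wind blows toward the northwest.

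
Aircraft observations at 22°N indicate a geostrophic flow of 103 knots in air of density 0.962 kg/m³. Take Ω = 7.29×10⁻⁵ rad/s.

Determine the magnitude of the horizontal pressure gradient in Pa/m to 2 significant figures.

2.8×10⁻³ Pa/m

Coriolis parameter at 22°N:
f = 2Ω sin φ = 2 × 7.29×10⁻⁵ × sin 22° = 5.46×10⁻⁵ s⁻¹
Wind speed in SI: 103 knots = 53.0 m/s
Geostrophic balance rearranged: |∂P/∂n| = f ρ V_g
|∂P/∂n| = 5.46×10⁻⁵ × 0.962 × 53.0 = 2.78×10⁻³ Pa/m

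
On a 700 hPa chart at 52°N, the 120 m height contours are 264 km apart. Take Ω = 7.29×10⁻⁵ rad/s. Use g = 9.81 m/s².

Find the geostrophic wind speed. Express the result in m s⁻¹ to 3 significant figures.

Coriolis parameter at 52°N:
f = 2Ω sin φ = 2 × 7.29×10⁻⁵ × sin 52° = 1.15×10⁻⁴ s⁻¹
Height gradient: |∂Z/∂n| = 120 m / 264000 m = 4.55×10⁻⁴
On a pressure surface, geostrophic balance gives V_g = (g/f)|∂Z/∂n|:
V_g = 9.81 × 4.55×10⁻⁴ / 1.15×10⁻⁴ = 38.8 m/s

38.8 m s⁻¹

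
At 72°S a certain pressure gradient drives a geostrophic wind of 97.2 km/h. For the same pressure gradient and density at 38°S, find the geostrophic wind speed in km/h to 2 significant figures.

With the same pressure gradient and density, V_g ∝ 1/f ∝ 1/sin φ.
V₂ = V₁ · sin φ₁ / sin φ₂ = 97.2 × sin 72° / sin 38°
V₂ = 97.2 × 0.9511/0.6157 = 150 km/h

150 km/h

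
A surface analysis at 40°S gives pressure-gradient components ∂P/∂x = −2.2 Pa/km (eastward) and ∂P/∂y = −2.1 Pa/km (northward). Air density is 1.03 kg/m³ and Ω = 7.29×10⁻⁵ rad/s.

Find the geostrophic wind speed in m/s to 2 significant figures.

32 m/s

Coriolis parameter at 40°S:
f = 2Ω sin φ = 2 × 7.29×10⁻⁵ × sin 40° = 9.37×10⁻⁵ s⁻¹
In the Southern Hemisphere f is negative: f = −9.37×10⁻⁵ s⁻¹.
Component geostrophic relations (x east, y north):
u_g = −(1/(fρ)) ∂P/∂y,  v_g = (1/(fρ)) ∂P/∂x
u_g = −(−2.1×10⁻³)/(−9.37×10⁻⁵ × 1.03) = −21.8 m/s;  v_g = (−2.2×10⁻³)/(−9.37×10⁻⁵ × 1.03) = 22.8 m/s
|V_g| = √(u_g² + v_g²) = 31.5 m/s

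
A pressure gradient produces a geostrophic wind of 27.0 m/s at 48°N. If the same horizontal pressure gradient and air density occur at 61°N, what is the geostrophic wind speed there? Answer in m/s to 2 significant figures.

With the same pressure gradient and density, V_g ∝ 1/f ∝ 1/sin φ.
V₂ = V₁ · sin φ₁ / sin φ₂ = 27.0 × sin 48° / sin 61°
V₂ = 27.0 × 0.7431/0.8746 = 23 m/s

23 m/s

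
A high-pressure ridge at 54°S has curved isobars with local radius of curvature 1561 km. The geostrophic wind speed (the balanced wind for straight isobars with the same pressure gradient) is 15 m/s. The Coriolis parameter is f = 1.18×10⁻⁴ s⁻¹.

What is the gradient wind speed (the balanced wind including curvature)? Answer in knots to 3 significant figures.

32.0 knots

Around a high, pressure-gradient force acts outward with centrifugal, so Coriolis balances both:
fV = (1/ρ)|∂P/∂n| + V²/R  →  V² − fR·V + fR·V_g = 0
With fR = 1.18×10⁻⁴ × 1561×10³ m = 184 m/s:
V = [fR − √((fR)² − 4 fR V_g)]/2 = [184 − √(184² − 4×184×15)]/2 = 16.5 m/s
Supergeostrophic (V > V_g = 15 m/s), as expected around a high.
Converting: 16.5 m/s × 1.944 = 32.0 knots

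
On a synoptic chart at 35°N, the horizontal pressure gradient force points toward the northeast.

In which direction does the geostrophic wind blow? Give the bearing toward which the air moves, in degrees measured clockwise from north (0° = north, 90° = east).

The pressure-gradient force points toward the northeast (bearing 045°).
Geostrophic balance: in the Northern Hemisphere the Coriolis force deflects motion to the right, so the geostrophic wind blows 90° to the right of the pressure-gradient force (low pressure on the left).
Rotating 045° by 90° clockwise gives 135° — the wind blows toward the southeast.

135°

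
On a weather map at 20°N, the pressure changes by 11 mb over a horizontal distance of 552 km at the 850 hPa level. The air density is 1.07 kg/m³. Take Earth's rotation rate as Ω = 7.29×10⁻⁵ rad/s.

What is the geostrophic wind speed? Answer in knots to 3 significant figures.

72.6 knots

Coriolis parameter at 20°N:
f = 2Ω sin φ = 2 × 7.29×10⁻⁵ × sin 20° = 4.99×10⁻⁵ s⁻¹
Pressure gradient: |∂P/∂n| = 1100 Pa / 552000 m = 1.99×10⁻³ Pa/m
Geostrophic balance (pressure-gradient force = Coriolis force):
V_g = (1/(fρ)) |∂P/∂n| = 1.99×10⁻³ / (4.99×10⁻⁵ × 1.07) = 37.3 m/s
Converting: 37.3 m/s × 1.944 = 72.6 knots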